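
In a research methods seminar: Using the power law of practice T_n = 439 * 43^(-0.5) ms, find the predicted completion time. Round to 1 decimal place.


T_n = 439 * 43^(-0.5)
43^(-0.5) = 0.152499
T_n = 439 * 0.152499
= 66.9 ms


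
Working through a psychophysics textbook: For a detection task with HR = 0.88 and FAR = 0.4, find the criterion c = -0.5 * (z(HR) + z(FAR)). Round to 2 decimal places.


c = -0.5 * (z(HR) + z(FAR))
z(0.88) = 1.175
z(0.4) = -0.2533
c = -0.5 * (1.175 + -0.2533)
= -0.5 * 0.9217
= -0.46


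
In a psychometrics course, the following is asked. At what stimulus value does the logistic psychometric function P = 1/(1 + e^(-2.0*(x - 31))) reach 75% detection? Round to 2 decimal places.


At P = 0.75: 0.75 = 1/(1 + e^(-k*(x-x0)))
Solving: e^(-k*(x-x0)) = 1/3
x = x0 + ln(3)/k
ln(3) = 1.0986
x = 31 + 1.0986/2.0
= 31 + 0.5493
= 31.55


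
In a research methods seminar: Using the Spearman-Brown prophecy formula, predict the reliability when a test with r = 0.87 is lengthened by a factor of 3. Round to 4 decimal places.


r_new = n*r / (1 + (n-1)*r)
Numerator = 3 * 0.87 = 2.61
Denominator = 1 + 2 * 0.87 = 2.74
r_new = 2.61 / 2.74
= 0.9526


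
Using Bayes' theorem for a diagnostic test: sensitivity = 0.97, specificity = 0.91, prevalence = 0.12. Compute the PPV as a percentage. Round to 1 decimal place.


PPV = (sens * prev) / (sens * prev + (1-spec) * (1-prev))
Numerator = 0.97 * 0.12 = 0.1164
P(positive and no disease) = (1 - spec) * (1 - prev) = (1 - 0.91) * (1 - 0.12) = 0.0792
Denominator = 0.1164 + 0.0792 = 0.1956
PPV = 0.1164 / 0.1956 = 0.595092
As percentage = 59.5


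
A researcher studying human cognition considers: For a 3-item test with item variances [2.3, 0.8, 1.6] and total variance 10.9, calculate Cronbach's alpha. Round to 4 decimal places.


alpha = (k/(k-1)) * (1 - sum(s_i^2)/s_total^2)
sum(item variances) = 4.7
k/(k-1) = 3/2 = 1.5
1 - 4.7/10.9 = 1 - 0.431193 = 0.568807
alpha = 1.5 * 0.568807
= 0.8532


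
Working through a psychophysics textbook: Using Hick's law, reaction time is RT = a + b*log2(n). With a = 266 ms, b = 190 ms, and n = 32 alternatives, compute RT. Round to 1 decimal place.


RT = 266 + 190 * log2(32)
log2(32) = 5.0
RT = 266 + 190 * 5.0
= 266 + 950.0
= 1216.0 ms


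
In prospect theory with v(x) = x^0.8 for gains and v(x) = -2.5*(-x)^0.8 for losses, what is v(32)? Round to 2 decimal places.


Since x = 32 >= 0, use v(x) = x^0.8
32^0.8 = 16.0
v(32) = 16.00


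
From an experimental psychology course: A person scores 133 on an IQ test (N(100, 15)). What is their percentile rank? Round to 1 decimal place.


z = (IQ - mean) / SD
z = (133 - 100) / 15 = 2.2
Percentile = Phi(2.2) * 100
Phi(2.2) = 0.986097
= 98.6


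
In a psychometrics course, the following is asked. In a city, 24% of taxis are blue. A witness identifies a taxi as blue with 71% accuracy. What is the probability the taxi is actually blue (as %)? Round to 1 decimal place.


P(blue | says blue) = P(says blue | blue)*P(blue) / [P(says blue | blue)*P(blue) + P(says blue | not blue)*P(not blue)]
Numerator = 0.71 * 0.24 = 0.1704
False identification = 0.29 * 0.76 = 0.2204
P = 0.1704 / (0.1704 + 0.2204)
= 0.1704 / 0.3908
As percentage = 43.6


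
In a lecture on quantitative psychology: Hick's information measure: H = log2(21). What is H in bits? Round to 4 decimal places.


H = log2(n)
H = log2(21)
= 4.3923


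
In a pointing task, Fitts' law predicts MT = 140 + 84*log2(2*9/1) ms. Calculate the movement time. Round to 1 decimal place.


MT = 140 + 84 * log2(2*9/1)
2D/W = 18.0
log2(18.0) = 4.1699
MT = 140 + 84 * 4.1699
= 490.3 ms


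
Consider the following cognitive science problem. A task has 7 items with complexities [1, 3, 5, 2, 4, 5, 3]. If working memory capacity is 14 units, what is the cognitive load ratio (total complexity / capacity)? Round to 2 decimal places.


Total complexity = 1 + 3 + 5 + 2 + 4 + 5 + 3 = 23
Load = total / capacity = 23 / 14
= 1.64


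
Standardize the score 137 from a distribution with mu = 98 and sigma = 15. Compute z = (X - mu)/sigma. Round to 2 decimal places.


z = (X - mu) / sigma
= (137 - 98) / 15
= 39 / 15
= 2.60


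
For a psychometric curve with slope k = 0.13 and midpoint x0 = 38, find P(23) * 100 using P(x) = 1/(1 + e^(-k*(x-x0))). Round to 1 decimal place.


P(x) = 1/(1 + e^(-0.13*(23 - 38)))
Exponent = -0.13 * -15 = 1.95
e^(1.95) = 7.028688
P = 1/(1 + 7.028688) = 0.124553
Percentage = 12.5


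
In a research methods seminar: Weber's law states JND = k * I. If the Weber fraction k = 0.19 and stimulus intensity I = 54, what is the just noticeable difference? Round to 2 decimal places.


JND = k * I
JND = 0.19 * 54
= 10.26


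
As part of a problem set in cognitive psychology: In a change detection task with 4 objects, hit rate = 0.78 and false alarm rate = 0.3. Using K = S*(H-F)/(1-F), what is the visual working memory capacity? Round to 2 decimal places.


K = S * (H - F) / (1 - F)
H - F = 0.48
1 - F = 0.7
K = 4 * 0.48 / 0.7
= 2.74


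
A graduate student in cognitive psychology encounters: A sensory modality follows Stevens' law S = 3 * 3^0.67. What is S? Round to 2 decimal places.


S = 3 * 3^0.67
3^0.67 = 2.0877
S = 3 * 2.0877
= 6.26


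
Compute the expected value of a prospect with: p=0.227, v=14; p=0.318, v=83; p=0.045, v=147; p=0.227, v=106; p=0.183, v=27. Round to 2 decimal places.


EU = sum(p_i * v_i)
0.227 * 14 = 3.178
0.318 * 83 = 26.394
0.045 * 147 = 6.615
0.227 * 106 = 24.062
0.183 * 27 = 4.941
EU = 3.178 + 26.394 + 6.615 + 24.062 + 4.941
= 65.19


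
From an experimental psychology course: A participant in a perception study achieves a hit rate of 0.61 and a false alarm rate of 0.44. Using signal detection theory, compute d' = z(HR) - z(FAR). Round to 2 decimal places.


d' = z(HR) - z(FAR)
z(0.61) = 0.2793
z(0.44) = -0.151
d' = 0.2793 - -0.151
= 0.43


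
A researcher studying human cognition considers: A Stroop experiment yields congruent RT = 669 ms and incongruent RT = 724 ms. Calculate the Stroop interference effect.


Stroop effect = RT(incongruent) - RT(congruent)
= 724 - 669
= 55 ms


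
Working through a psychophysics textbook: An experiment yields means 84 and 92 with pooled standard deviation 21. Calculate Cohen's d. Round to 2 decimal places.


Cohen's d = (M1 - M2) / S_pooled
= (84 - 92) / 21
= -8 / 21
= -0.38


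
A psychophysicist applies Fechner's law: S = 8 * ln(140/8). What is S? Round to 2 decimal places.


S = 8 * ln(140/8)
I/I0 = 17.5
ln(17.5) = 2.8622
S = 8 * 2.8622
= 22.90


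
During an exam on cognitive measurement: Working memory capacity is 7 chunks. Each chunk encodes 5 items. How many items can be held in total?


Total items = chunks * items_per_chunk
= 7 * 5
= 35


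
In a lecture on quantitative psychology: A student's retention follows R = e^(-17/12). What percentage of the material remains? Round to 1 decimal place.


R = e^(-t/S)
-t/S = -17/12 = -1.416667
R = e^(-1.416667) = 0.242521
Percentage = 0.242521 * 100
= 24.3


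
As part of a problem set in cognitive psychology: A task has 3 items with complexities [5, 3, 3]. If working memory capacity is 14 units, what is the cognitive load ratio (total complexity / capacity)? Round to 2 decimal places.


Total complexity = 5 + 3 + 3 = 11
Load = total / capacity = 11 / 14
= 0.79


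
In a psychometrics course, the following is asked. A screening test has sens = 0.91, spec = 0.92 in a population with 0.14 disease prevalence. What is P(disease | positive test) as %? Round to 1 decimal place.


PPV = (sens * prev) / (sens * prev + (1-spec) * (1-prev))
Numerator = 0.91 * 0.14 = 0.1274
P(positive and no disease) = (1 - spec) * (1 - prev) = (1 - 0.92) * (1 - 0.14) = 0.0688
Denominator = 0.1274 + 0.0688 = 0.1962
PPV = 0.1274 / 0.1962 = 0.649337
As percentage = 64.9


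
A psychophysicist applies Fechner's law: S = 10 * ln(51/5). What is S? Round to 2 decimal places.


S = 10 * ln(51/5)
I/I0 = 10.2
ln(10.2) = 2.3224
S = 10 * 2.3224
= 23.22


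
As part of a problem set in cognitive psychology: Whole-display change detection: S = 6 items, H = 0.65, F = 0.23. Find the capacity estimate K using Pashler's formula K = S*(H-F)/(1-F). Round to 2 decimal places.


K = S * (H - F) / (1 - F)
H - F = 0.42
1 - F = 0.77
K = 6 * 0.42 / 0.77
= 3.27


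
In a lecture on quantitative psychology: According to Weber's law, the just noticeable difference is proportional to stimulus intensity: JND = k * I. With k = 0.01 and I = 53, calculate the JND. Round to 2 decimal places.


JND = k * I
JND = 0.01 * 53
= 0.53


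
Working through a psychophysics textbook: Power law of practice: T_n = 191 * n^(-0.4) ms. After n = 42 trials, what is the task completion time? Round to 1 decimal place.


T_n = 191 * 42^(-0.4)
42^(-0.4) = 0.224233
T_n = 191 * 0.224233
= 42.8 ms


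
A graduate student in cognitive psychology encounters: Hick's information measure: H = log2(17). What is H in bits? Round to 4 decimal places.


H = log2(n)
H = log2(17)
= 4.0875


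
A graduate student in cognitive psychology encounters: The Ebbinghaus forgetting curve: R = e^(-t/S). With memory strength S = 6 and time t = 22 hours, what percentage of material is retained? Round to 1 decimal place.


R = e^(-t/S)
-t/S = -22/6 = -3.666667
R = e^(-3.666667) = 0.025562
Percentage = 0.025562 * 100
= 2.6


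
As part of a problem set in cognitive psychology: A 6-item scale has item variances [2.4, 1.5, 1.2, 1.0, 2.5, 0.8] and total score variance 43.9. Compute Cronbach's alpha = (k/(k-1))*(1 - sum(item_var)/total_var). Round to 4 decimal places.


alpha = (k/(k-1)) * (1 - sum(s_i^2)/s_total^2)
sum(item variances) = 9.4
k/(k-1) = 6/5 = 1.2
1 - 9.4/43.9 = 1 - 0.214123 = 0.785877
alpha = 1.2 * 0.785877
= 0.9431


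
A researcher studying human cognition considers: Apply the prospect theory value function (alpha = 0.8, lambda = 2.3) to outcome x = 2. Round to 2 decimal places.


Since x = 2 >= 0, use v(x) = x^0.8
2^0.8 = 1.7411
v(2) = 1.74


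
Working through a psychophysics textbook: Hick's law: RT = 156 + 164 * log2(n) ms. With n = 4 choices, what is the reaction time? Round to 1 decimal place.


RT = 156 + 164 * log2(4)
log2(4) = 2.0
RT = 156 + 164 * 2.0
= 156 + 328.0
= 484.0 ms


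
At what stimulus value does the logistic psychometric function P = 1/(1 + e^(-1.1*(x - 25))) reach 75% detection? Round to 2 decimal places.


At P = 0.75: 0.75 = 1/(1 + e^(-k*(x-x0)))
Solving: e^(-k*(x-x0)) = 1/3
x = x0 + ln(3)/k
ln(3) = 1.0986
x = 25 + 1.0986/1.1
= 25 + 0.9987
= 26.00


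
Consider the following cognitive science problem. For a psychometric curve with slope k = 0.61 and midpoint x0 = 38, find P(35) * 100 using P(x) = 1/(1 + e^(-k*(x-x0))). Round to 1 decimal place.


P(x) = 1/(1 + e^(-0.61*(35 - 38)))
Exponent = -0.61 * -3 = 1.83
e^(1.83) = 6.233887
P = 1/(1 + 6.233887) = 0.138238
Percentage = 13.8


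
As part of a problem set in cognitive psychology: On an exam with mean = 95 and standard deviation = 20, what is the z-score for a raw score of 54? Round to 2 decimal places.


z = (X - mu) / sigma
= (54 - 95) / 20
= -41 / 20
= -2.05


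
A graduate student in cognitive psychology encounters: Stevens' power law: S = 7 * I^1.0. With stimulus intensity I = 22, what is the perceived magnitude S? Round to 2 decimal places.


S = 7 * 22^1.0
22^1.0 = 22.0
S = 7 * 22.0
= 154.00


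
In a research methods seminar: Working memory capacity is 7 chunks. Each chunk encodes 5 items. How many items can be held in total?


Total items = chunks * items_per_chunk
= 7 * 5
= 35


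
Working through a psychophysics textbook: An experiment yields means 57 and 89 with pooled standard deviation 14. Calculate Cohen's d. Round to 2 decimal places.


Cohen's d = (M1 - M2) / S_pooled
= (57 - 89) / 14
= -32 / 14
= -2.29


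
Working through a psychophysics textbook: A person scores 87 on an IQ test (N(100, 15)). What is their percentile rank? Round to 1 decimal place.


z = (IQ - mean) / SD
z = (87 - 100) / 15 = -0.8667
Percentile = Phi(-0.8667) * 100
Phi(-0.8667) = 0.193053
= 19.3


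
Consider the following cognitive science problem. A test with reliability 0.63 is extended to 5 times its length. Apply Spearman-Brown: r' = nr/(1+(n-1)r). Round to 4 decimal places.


r_new = n*r / (1 + (n-1)*r)
Numerator = 5 * 0.63 = 3.15
Denominator = 1 + 4 * 0.63 = 3.52
r_new = 3.15 / 3.52
= 0.8949


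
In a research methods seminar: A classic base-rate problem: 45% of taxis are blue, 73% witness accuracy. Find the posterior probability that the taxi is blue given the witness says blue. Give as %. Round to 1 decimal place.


P(blue | says blue) = P(says blue | blue)*P(blue) / [P(says blue | blue)*P(blue) + P(says blue | not blue)*P(not blue)]
Numerator = 0.73 * 0.45 = 0.3285
False identification = 0.27 * 0.55 = 0.1485
P = 0.3285 / (0.3285 + 0.1485)
= 0.3285 / 0.477
As percentage = 68.9


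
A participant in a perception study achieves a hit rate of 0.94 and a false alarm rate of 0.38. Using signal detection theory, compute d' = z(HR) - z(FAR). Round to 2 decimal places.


d' = z(HR) - z(FAR)
z(0.94) = 1.5548
z(0.38) = -0.3055
d' = 1.5548 - -0.3055
= 1.86


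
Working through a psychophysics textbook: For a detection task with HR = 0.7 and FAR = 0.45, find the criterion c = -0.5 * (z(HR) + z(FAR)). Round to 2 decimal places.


c = -0.5 * (z(HR) + z(FAR))
z(0.7) = 0.5244
z(0.45) = -0.1257
c = -0.5 * (0.5244 + -0.1257)
= -0.5 * 0.3987
= -0.20


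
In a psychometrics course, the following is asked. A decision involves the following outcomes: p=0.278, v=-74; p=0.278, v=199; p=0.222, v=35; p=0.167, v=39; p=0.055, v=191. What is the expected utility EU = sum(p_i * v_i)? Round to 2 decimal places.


EU = sum(p_i * v_i)
0.278 * -74 = -20.572
0.278 * 199 = 55.322
0.222 * 35 = 7.77
0.167 * 39 = 6.513
0.055 * 191 = 10.505
EU = -20.572 + 55.322 + 7.77 + 6.513 + 10.505
= 59.54


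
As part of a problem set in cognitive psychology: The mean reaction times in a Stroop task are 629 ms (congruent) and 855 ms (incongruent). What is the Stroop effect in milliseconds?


Stroop effect = RT(incongruent) - RT(congruent)
= 855 - 629
= 226 ms


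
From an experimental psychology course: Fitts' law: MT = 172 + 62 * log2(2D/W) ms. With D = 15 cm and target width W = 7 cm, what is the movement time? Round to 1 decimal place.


MT = 172 + 62 * log2(2*15/7)
2D/W = 4.285714
log2(4.285714) = 2.0995
MT = 172 + 62 * 2.0995
= 302.2 ms


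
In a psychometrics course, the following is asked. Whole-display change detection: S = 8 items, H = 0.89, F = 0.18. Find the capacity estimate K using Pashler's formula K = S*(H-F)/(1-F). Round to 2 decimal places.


K = S * (H - F) / (1 - F)
H - F = 0.71
1 - F = 0.82
K = 8 * 0.71 / 0.82
= 6.93


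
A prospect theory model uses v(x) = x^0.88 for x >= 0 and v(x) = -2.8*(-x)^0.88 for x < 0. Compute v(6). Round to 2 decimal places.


Since x = 6 >= 0, use v(x) = x^0.88
6^0.88 = 4.8392
v(6) = 4.84


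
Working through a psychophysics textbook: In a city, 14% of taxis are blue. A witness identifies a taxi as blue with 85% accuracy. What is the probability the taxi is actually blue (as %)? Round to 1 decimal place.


P(blue | says blue) = P(says blue | blue)*P(blue) / [P(says blue | blue)*P(blue) + P(says blue | not blue)*P(not blue)]
Numerator = 0.85 * 0.14 = 0.119
False identification = 0.15 * 0.86 = 0.129
P = 0.119 / (0.119 + 0.129)
= 0.119 / 0.248
As percentage = 48.0


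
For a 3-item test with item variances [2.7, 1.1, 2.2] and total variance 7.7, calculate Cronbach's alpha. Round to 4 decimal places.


alpha = (k/(k-1)) * (1 - sum(s_i^2)/s_total^2)
sum(item variances) = 6.0
k/(k-1) = 3/2 = 1.5
1 - 6.0/7.7 = 1 - 0.779221 = 0.220779
alpha = 1.5 * 0.220779
= 0.3312


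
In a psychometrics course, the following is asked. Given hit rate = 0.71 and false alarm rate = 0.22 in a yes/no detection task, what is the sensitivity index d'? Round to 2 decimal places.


d' = z(HR) - z(FAR)
z(0.71) = 0.5534
z(0.22) = -0.7722
d' = 0.5534 - -0.7722
= 1.33


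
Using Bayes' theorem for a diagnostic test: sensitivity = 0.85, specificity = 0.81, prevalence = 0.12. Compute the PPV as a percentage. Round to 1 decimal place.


PPV = (sens * prev) / (sens * prev + (1-spec) * (1-prev))
Numerator = 0.85 * 0.12 = 0.102
P(positive and no disease) = (1 - spec) * (1 - prev) = (1 - 0.81) * (1 - 0.12) = 0.1672
Denominator = 0.102 + 0.1672 = 0.2692
PPV = 0.102 / 0.2692 = 0.3789
As percentage = 37.9


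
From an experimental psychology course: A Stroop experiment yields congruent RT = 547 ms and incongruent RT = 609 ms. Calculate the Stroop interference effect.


Stroop effect = RT(incongruent) - RT(congruent)
= 609 - 547
= 62 ms


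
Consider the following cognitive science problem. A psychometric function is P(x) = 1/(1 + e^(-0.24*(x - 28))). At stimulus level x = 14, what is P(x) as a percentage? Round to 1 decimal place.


P(x) = 1/(1 + e^(-0.24*(14 - 28)))
Exponent = -0.24 * -14 = 3.36
e^(3.36) = 28.789191
P = 1/(1 + 28.789191) = 0.033569
Percentage = 3.4


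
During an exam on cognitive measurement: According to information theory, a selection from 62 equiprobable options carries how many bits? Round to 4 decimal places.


H = log2(n)
H = log2(62)
= 5.9542


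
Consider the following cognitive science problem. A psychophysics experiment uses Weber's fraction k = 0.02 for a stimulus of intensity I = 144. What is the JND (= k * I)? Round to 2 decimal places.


JND = k * I
JND = 0.02 * 144
= 2.88


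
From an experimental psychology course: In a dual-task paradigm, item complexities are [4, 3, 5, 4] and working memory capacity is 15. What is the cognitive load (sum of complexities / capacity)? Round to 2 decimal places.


Total complexity = 4 + 3 + 5 + 4 = 16
Load = total / capacity = 16 / 15
= 1.07


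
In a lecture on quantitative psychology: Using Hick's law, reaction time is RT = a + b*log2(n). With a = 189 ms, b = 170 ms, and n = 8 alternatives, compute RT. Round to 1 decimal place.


RT = 189 + 170 * log2(8)
log2(8) = 3.0
RT = 189 + 170 * 3.0
= 189 + 510.0
= 699.0 ms


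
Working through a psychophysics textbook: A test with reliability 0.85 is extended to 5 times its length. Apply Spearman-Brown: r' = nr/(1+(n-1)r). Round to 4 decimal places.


r_new = n*r / (1 + (n-1)*r)
Numerator = 5 * 0.85 = 4.25
Denominator = 1 + 4 * 0.85 = 4.4
r_new = 4.25 / 4.4
= 0.9659


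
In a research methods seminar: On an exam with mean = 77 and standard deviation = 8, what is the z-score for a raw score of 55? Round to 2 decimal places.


z = (X - mu) / sigma
= (55 - 77) / 8
= -22 / 8
= -2.75


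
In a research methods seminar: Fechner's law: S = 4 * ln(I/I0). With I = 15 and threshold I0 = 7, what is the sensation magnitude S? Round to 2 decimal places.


S = 4 * ln(15/7)
I/I0 = 2.142857
ln(2.142857) = 0.7621
S = 4 * 0.7621
= 3.05


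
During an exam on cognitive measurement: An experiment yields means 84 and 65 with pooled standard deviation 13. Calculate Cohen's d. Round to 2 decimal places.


Cohen's d = (M1 - M2) / S_pooled
= (84 - 65) / 13
= 19 / 13
= 1.46


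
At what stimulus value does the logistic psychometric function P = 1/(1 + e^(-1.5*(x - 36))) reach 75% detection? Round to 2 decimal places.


At P = 0.75: 0.75 = 1/(1 + e^(-k*(x-x0)))
Solving: e^(-k*(x-x0)) = 1/3
x = x0 + ln(3)/k
ln(3) = 1.0986
x = 36 + 1.0986/1.5
= 36 + 0.7324
= 36.73


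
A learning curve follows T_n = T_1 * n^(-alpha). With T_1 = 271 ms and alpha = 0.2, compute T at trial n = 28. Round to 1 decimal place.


T_n = 271 * 28^(-0.2)
28^(-0.2) = 0.513533
T_n = 271 * 0.513533
= 139.2 ms


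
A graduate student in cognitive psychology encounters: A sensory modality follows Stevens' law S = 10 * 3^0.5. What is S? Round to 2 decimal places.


S = 10 * 3^0.5
3^0.5 = 1.7321
S = 10 * 1.7321
= 17.32


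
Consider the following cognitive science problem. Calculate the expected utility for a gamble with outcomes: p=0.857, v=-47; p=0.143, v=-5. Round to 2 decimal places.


EU = sum(p_i * v_i)
0.857 * -47 = -40.279
0.143 * -5 = -0.715
EU = -40.279 + -0.715
= -40.99


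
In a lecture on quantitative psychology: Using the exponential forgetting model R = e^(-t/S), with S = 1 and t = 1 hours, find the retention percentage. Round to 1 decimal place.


R = e^(-t/S)
-t/S = -1/1 = -1.0
R = e^(-1.0) = 0.367879
Percentage = 0.367879 * 100
= 36.8


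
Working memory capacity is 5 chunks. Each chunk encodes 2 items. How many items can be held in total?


Total items = chunks * items_per_chunk
= 5 * 2
= 10


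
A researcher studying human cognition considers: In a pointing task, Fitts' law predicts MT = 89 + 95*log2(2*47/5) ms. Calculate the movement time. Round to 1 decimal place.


MT = 89 + 95 * log2(2*47/5)
2D/W = 18.8
log2(18.8) = 4.2327
MT = 89 + 95 * 4.2327
= 491.1 ms


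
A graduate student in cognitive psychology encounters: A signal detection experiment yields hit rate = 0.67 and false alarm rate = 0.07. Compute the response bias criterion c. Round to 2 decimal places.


c = -0.5 * (z(HR) + z(FAR))
z(0.67) = 0.4399
z(0.07) = -1.4758
c = -0.5 * (0.4399 + -1.4758)
= -0.5 * -1.0359
= 0.52


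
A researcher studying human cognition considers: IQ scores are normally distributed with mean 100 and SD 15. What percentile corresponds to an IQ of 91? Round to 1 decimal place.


z = (IQ - mean) / SD
z = (91 - 100) / 15 = -0.6
Percentile = Phi(-0.6) * 100
Phi(-0.6) = 0.274253
= 27.4


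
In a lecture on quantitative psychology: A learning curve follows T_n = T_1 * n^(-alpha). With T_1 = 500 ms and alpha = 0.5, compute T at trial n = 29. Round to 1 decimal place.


T_n = 500 * 29^(-0.5)
29^(-0.5) = 0.185695
T_n = 500 * 0.185695
= 92.8 ms


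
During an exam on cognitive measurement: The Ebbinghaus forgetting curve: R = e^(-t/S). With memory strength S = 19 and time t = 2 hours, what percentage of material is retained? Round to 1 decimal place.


R = e^(-t/S)
-t/S = -2/19 = -0.105263
R = e^(-0.105263) = 0.900088
Percentage = 0.900088 * 100
= 90.0


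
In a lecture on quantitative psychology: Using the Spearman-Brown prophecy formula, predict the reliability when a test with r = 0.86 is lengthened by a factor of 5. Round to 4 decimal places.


r_new = n*r / (1 + (n-1)*r)
Numerator = 5 * 0.86 = 4.3
Denominator = 1 + 4 * 0.86 = 4.44
r_new = 4.3 / 4.44
= 0.9685


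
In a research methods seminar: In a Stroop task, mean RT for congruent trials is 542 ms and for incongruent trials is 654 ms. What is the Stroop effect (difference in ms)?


Stroop effect = RT(incongruent) - RT(congruent)
= 654 - 542
= 112 ms


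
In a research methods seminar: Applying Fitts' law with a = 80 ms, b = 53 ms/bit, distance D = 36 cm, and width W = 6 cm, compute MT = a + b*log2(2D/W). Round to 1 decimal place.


MT = 80 + 53 * log2(2*36/6)
2D/W = 12.0
log2(12.0) = 3.585
MT = 80 + 53 * 3.585
= 270.0 ms


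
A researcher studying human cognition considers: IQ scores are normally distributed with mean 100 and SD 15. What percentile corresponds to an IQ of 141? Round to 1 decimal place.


z = (IQ - mean) / SD
z = (141 - 100) / 15 = 2.7333
Percentile = Phi(2.7333) * 100
Phi(2.7333) = 0.996865
= 99.7


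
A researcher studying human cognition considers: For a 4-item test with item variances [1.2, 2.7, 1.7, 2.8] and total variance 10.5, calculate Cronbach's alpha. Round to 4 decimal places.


alpha = (k/(k-1)) * (1 - sum(s_i^2)/s_total^2)
sum(item variances) = 8.4
k/(k-1) = 4/3 = 1.333333
1 - 8.4/10.5 = 1 - 0.8 = 0.2
alpha = 1.333333 * 0.2
= 0.2667


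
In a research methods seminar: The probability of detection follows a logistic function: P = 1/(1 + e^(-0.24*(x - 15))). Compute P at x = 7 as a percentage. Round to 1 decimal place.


P(x) = 1/(1 + e^(-0.24*(7 - 15)))
Exponent = -0.24 * -8 = 1.92
e^(1.92) = 6.820958
P = 1/(1 + 6.820958) = 0.127862
Percentage = 12.8


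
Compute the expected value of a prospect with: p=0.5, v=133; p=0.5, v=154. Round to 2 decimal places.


EU = sum(p_i * v_i)
0.5 * 133 = 66.5
0.5 * 154 = 77.0
EU = 66.5 + 77.0
= 143.50


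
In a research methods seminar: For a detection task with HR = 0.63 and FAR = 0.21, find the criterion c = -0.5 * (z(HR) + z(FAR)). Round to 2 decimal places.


c = -0.5 * (z(HR) + z(FAR))
z(0.63) = 0.3319
z(0.21) = -0.8064
c = -0.5 * (0.3319 + -0.8064)
= -0.5 * -0.4745
= 0.24


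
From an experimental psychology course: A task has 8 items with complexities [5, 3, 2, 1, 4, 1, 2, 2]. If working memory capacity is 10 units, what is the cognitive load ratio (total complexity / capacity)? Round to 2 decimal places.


Total complexity = 5 + 3 + 2 + 1 + 4 + 1 + 2 + 2 = 20
Load = total / capacity = 20 / 10
= 2.00


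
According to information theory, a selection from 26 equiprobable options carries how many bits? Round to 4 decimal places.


H = log2(n)
H = log2(26)
= 4.7004


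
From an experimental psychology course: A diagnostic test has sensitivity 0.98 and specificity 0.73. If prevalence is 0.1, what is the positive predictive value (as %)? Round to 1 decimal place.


PPV = (sens * prev) / (sens * prev + (1-spec) * (1-prev))
Numerator = 0.98 * 0.1 = 0.098
P(positive and no disease) = (1 - spec) * (1 - prev) = (1 - 0.73) * (1 - 0.1) = 0.243
Denominator = 0.098 + 0.243 = 0.341
PPV = 0.098 / 0.341 = 0.28739
As percentage = 28.7


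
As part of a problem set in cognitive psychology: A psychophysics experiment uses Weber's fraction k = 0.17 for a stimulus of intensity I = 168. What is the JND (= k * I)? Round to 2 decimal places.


JND = k * I
JND = 0.17 * 168
= 28.56


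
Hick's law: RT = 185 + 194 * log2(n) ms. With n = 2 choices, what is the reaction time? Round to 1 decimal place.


RT = 185 + 194 * log2(2)
log2(2) = 1.0
RT = 185 + 194 * 1.0
= 185 + 194.0
= 379.0 ms


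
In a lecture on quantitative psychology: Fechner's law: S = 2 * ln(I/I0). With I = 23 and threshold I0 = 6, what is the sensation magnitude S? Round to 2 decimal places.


S = 2 * ln(23/6)
I/I0 = 3.833333
ln(3.833333) = 1.3437
S = 2 * 1.3437
= 2.69


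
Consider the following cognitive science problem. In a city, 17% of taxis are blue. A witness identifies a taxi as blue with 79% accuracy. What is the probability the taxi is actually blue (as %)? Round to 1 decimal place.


P(blue | says blue) = P(says blue | blue)*P(blue) / [P(says blue | blue)*P(blue) + P(says blue | not blue)*P(not blue)]
Numerator = 0.79 * 0.17 = 0.1343
False identification = 0.21 * 0.83 = 0.1743
P = 0.1343 / (0.1343 + 0.1743)
= 0.1343 / 0.3086
As percentage = 43.5


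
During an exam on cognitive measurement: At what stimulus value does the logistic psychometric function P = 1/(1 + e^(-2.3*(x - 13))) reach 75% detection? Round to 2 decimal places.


At P = 0.75: 0.75 = 1/(1 + e^(-k*(x-x0)))
Solving: e^(-k*(x-x0)) = 1/3
x = x0 + ln(3)/k
ln(3) = 1.0986
x = 13 + 1.0986/2.3
= 13 + 0.4777
= 13.48


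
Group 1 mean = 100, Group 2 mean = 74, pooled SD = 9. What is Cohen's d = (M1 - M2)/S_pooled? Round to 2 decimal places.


Cohen's d = (M1 - M2) / S_pooled
= (100 - 74) / 9
= 26 / 9
= 2.89


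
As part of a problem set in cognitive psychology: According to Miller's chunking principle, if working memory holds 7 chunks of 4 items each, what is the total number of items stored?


Total items = chunks * items_per_chunk
= 7 * 4
= 28


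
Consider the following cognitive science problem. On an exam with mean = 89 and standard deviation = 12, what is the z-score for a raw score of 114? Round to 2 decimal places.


z = (X - mu) / sigma
= (114 - 89) / 12
= 25 / 12
= 2.08


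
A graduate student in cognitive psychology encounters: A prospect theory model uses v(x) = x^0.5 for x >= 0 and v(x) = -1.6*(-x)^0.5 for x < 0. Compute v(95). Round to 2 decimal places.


Since x = 95 >= 0, use v(x) = x^0.5
95^0.5 = 9.7468
v(95) = 9.75


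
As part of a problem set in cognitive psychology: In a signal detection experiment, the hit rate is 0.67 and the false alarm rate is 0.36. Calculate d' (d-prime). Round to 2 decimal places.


d' = z(HR) - z(FAR)
z(0.67) = 0.4399
z(0.36) = -0.3585
d' = 0.4399 - -0.3585
= 0.80


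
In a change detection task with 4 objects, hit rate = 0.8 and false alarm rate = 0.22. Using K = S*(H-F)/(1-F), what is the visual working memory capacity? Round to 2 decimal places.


K = S * (H - F) / (1 - F)
H - F = 0.58
1 - F = 0.78
K = 4 * 0.58 / 0.78
= 2.97


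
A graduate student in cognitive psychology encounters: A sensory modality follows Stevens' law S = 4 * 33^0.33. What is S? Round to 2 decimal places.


S = 4 * 33^0.33
33^0.33 = 3.1704
S = 4 * 3.1704
= 12.68


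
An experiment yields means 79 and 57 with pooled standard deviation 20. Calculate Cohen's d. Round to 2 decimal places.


Cohen's d = (M1 - M2) / S_pooled
= (79 - 57) / 20
= 22 / 20
= 1.10


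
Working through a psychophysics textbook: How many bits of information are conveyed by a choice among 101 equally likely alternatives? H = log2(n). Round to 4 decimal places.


H = log2(n)
H = log2(101)
= 6.6582


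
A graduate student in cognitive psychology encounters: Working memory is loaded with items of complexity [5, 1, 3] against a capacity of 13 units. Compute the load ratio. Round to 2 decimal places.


Total complexity = 5 + 1 + 3 = 9
Load = total / capacity = 9 / 13
= 0.69


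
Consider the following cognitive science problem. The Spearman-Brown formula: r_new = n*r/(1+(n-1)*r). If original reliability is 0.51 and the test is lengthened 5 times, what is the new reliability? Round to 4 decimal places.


r_new = n*r / (1 + (n-1)*r)
Numerator = 5 * 0.51 = 2.55
Denominator = 1 + 4 * 0.51 = 3.04
r_new = 2.55 / 3.04
= 0.8388


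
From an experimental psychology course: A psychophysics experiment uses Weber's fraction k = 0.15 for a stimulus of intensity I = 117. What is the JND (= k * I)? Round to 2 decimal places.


JND = k * I
JND = 0.15 * 117
= 17.55


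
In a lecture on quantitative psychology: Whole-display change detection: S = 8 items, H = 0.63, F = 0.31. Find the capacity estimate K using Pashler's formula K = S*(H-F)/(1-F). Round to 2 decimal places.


K = S * (H - F) / (1 - F)
H - F = 0.32
1 - F = 0.69
K = 8 * 0.32 / 0.69
= 3.71


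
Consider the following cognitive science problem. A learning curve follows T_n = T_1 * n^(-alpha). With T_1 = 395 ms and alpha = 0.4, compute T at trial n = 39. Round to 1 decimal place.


T_n = 395 * 39^(-0.4)
39^(-0.4) = 0.23098
T_n = 395 * 0.23098
= 91.2 ms


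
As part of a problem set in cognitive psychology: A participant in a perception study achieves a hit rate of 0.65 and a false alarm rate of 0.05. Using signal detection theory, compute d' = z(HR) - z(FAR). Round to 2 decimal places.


d' = z(HR) - z(FAR)
z(0.65) = 0.3853
z(0.05) = -1.6449
d' = 0.3853 - -1.6449
= 2.03


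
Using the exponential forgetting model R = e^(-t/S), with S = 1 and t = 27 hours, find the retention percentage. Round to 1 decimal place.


R = e^(-t/S)
-t/S = -27/1 = -27.0
R = e^(-27.0) = 0.0
Percentage = 0.0 * 100
= 0.0


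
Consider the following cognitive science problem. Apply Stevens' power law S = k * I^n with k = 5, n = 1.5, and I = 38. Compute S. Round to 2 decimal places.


S = 5 * 38^1.5
38^1.5 = 234.2477
S = 5 * 234.2477
= 1171.24


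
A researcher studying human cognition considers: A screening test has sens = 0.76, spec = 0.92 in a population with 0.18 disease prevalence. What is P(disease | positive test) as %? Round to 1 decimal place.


PPV = (sens * prev) / (sens * prev + (1-spec) * (1-prev))
Numerator = 0.76 * 0.18 = 0.1368
P(positive and no disease) = (1 - spec) * (1 - prev) = (1 - 0.92) * (1 - 0.18) = 0.0656
Denominator = 0.1368 + 0.0656 = 0.2024
PPV = 0.1368 / 0.2024 = 0.675889
As percentage = 67.6


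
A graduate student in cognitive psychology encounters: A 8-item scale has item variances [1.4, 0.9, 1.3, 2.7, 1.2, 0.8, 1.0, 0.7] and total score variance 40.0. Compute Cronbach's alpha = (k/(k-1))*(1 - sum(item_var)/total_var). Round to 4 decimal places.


alpha = (k/(k-1)) * (1 - sum(s_i^2)/s_total^2)
sum(item variances) = 10.0
k/(k-1) = 8/7 = 1.142857
1 - 10.0/40.0 = 1 - 0.25 = 0.75
alpha = 1.142857 * 0.75
= 0.8571


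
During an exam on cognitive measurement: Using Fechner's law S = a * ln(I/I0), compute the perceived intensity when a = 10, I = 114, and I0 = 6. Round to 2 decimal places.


S = 10 * ln(114/6)
I/I0 = 19.0
ln(19.0) = 2.9444
S = 10 * 2.9444
= 29.44


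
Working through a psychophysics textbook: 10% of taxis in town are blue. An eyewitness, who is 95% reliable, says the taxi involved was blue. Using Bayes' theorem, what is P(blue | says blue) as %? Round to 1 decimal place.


P(blue | says blue) = P(says blue | blue)*P(blue) / [P(says blue | blue)*P(blue) + P(says blue | not blue)*P(not blue)]
Numerator = 0.95 * 0.1 = 0.095
False identification = 0.05 * 0.9 = 0.045
P = 0.095 / (0.095 + 0.045)
= 0.095 / 0.14
As percentage = 67.9


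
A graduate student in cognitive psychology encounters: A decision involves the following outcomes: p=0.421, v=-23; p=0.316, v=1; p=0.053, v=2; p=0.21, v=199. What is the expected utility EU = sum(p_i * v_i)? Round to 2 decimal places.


EU = sum(p_i * v_i)
0.421 * -23 = -9.683
0.316 * 1 = 0.316
0.053 * 2 = 0.106
0.21 * 199 = 41.79
EU = -9.683 + 0.316 + 0.106 + 41.79
= 32.53


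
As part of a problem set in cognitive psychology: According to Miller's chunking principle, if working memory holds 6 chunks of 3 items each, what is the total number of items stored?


Total items = chunks * items_per_chunk
= 6 * 3
= 18


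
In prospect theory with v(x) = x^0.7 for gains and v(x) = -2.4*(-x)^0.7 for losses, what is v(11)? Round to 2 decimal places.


Since x = 11 >= 0, use v(x) = x^0.7
11^0.7 = 5.3577
v(11) = 5.36


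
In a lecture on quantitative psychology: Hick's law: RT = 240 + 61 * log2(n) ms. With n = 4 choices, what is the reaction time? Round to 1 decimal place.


RT = 240 + 61 * log2(4)
log2(4) = 2.0
RT = 240 + 61 * 2.0
= 240 + 122.0
= 362.0 ms


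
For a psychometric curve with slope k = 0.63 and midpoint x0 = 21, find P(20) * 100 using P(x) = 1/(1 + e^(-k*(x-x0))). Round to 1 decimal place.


P(x) = 1/(1 + e^(-0.63*(20 - 21)))
Exponent = -0.63 * -1 = 0.63
e^(0.63) = 1.877611
P = 1/(1 + 1.877611) = 0.34751
Percentage = 34.8


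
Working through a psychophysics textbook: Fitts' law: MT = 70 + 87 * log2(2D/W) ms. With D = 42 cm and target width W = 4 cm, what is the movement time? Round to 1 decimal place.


MT = 70 + 87 * log2(2*42/4)
2D/W = 21.0
log2(21.0) = 4.3923
MT = 70 + 87 * 4.3923
= 452.1 ms


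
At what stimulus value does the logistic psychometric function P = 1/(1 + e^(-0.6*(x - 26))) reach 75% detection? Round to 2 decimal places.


At P = 0.75: 0.75 = 1/(1 + e^(-k*(x-x0)))
Solving: e^(-k*(x-x0)) = 1/3
x = x0 + ln(3)/k
ln(3) = 1.0986
x = 26 + 1.0986/0.6
= 26 + 1.831
= 27.83


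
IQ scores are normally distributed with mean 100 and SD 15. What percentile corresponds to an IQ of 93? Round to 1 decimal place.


z = (IQ - mean) / SD
z = (93 - 100) / 15 = -0.4667
Percentile = Phi(-0.4667) * 100
Phi(-0.4667) = 0.320357
= 32.0


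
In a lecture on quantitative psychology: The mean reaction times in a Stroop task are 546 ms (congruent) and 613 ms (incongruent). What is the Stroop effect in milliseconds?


Stroop effect = RT(incongruent) - RT(congruent)
= 613 - 546
= 67 ms


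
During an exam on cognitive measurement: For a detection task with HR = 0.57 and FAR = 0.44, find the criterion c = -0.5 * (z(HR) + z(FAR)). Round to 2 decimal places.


c = -0.5 * (z(HR) + z(FAR))
z(0.57) = 0.1764
z(0.44) = -0.151
c = -0.5 * (0.1764 + -0.151)
= -0.5 * 0.0254
= -0.01


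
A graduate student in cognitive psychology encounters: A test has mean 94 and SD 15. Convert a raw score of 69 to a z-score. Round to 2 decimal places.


z = (X - mu) / sigma
= (69 - 94) / 15
= -25 / 15
= -1.67


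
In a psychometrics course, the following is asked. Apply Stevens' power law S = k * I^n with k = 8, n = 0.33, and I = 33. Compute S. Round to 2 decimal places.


S = 8 * 33^0.33
33^0.33 = 3.1704
S = 8 * 3.1704
= 25.36


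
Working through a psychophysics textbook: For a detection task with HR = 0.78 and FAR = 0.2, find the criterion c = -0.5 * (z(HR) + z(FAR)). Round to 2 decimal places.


c = -0.5 * (z(HR) + z(FAR))
z(0.78) = 0.7722
z(0.2) = -0.8416
c = -0.5 * (0.7722 + -0.8416)
= -0.5 * -0.0694
= 0.03


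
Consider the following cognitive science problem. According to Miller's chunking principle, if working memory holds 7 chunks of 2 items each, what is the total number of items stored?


Total items = chunks * items_per_chunk
= 7 * 2
= 14


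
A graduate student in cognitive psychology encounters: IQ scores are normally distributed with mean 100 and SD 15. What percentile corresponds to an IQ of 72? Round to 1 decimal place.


z = (IQ - mean) / SD
z = (72 - 100) / 15 = -1.8667
Percentile = Phi(-1.8667) * 100
Phi(-1.8667) = 0.030972
= 3.1


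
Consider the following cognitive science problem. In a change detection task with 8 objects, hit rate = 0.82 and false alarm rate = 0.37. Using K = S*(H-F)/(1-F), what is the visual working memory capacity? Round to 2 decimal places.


K = S * (H - F) / (1 - F)
H - F = 0.45
1 - F = 0.63
K = 8 * 0.45 / 0.63
= 5.71


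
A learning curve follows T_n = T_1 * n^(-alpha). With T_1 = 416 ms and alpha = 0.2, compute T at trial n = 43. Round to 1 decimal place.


T_n = 416 * 43^(-0.2)
43^(-0.2) = 0.47131
T_n = 416 * 0.47131
= 196.1 ms


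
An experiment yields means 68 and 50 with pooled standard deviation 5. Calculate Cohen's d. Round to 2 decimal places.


Cohen's d = (M1 - M2) / S_pooled
= (68 - 50) / 5
= 18 / 5
= 3.60


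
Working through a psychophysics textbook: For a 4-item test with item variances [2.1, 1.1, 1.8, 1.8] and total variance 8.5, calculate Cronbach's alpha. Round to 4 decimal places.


alpha = (k/(k-1)) * (1 - sum(s_i^2)/s_total^2)
sum(item variances) = 6.8
k/(k-1) = 4/3 = 1.333333
1 - 6.8/8.5 = 1 - 0.8 = 0.2
alpha = 1.333333 * 0.2
= 0.2667


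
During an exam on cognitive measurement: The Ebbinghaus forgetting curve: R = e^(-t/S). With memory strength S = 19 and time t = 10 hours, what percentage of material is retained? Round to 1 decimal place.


R = e^(-t/S)
-t/S = -10/19 = -0.526316
R = e^(-0.526316) = 0.590777
Percentage = 0.590777 * 100
= 59.1


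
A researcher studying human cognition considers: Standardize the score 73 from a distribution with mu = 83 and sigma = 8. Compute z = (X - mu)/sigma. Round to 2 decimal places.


z = (X - mu) / sigma
= (73 - 83) / 8
= -10 / 8
= -1.25


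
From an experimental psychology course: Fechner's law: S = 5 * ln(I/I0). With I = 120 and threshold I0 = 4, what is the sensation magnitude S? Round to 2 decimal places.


S = 5 * ln(120/4)
I/I0 = 30.0
ln(30.0) = 3.4012
S = 5 * 3.4012
= 17.01


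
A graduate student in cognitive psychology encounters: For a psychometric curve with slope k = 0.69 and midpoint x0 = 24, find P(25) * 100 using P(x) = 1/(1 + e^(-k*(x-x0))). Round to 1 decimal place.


P(x) = 1/(1 + e^(-0.69*(25 - 24)))
Exponent = -0.69 * 1 = -0.69
e^(-0.69) = 0.501576
P = 1/(1 + 0.501576) = 0.665967
Percentage = 66.6


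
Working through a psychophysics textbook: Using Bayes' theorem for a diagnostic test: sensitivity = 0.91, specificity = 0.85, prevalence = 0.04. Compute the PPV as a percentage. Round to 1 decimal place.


PPV = (sens * prev) / (sens * prev + (1-spec) * (1-prev))
Numerator = 0.91 * 0.04 = 0.0364
P(positive and no disease) = (1 - spec) * (1 - prev) = (1 - 0.85) * (1 - 0.04) = 0.144
Denominator = 0.0364 + 0.144 = 0.1804
PPV = 0.0364 / 0.1804 = 0.201774
As percentage = 20.2
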